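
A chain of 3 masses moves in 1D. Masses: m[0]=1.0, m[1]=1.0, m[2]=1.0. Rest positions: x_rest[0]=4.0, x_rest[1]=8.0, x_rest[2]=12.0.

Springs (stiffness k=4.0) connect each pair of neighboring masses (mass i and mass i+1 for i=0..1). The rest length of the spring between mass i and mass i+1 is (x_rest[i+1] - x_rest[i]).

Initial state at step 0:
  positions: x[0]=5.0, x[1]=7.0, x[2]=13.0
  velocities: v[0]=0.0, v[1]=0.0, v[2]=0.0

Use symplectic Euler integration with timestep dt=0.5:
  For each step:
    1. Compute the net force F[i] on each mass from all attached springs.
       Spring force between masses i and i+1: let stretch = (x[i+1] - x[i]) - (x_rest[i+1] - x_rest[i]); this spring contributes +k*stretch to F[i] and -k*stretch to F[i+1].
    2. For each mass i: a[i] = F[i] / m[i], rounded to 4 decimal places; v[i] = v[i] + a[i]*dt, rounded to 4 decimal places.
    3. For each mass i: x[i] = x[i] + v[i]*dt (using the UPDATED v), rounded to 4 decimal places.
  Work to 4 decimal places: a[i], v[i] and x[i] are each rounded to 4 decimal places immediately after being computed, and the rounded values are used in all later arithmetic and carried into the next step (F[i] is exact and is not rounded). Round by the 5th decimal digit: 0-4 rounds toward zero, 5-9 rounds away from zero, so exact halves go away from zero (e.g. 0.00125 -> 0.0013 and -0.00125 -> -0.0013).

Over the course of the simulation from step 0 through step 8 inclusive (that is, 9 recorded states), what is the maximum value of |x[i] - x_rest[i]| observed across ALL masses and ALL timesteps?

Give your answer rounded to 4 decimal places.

Answer: 3.0000

Derivation:
Step 0: x=[5.0000 7.0000 13.0000] v=[0.0000 0.0000 0.0000]
Step 1: x=[3.0000 11.0000 11.0000] v=[-4.0000 8.0000 -4.0000]
Step 2: x=[5.0000 7.0000 13.0000] v=[4.0000 -8.0000 4.0000]
Step 3: x=[5.0000 7.0000 13.0000] v=[0.0000 0.0000 0.0000]
Step 4: x=[3.0000 11.0000 11.0000] v=[-4.0000 8.0000 -4.0000]
Step 5: x=[5.0000 7.0000 13.0000] v=[4.0000 -8.0000 4.0000]
Step 6: x=[5.0000 7.0000 13.0000] v=[0.0000 0.0000 0.0000]
Step 7: x=[3.0000 11.0000 11.0000] v=[-4.0000 8.0000 -4.0000]
Step 8: x=[5.0000 7.0000 13.0000] v=[4.0000 -8.0000 4.0000]
Max displacement = 3.0000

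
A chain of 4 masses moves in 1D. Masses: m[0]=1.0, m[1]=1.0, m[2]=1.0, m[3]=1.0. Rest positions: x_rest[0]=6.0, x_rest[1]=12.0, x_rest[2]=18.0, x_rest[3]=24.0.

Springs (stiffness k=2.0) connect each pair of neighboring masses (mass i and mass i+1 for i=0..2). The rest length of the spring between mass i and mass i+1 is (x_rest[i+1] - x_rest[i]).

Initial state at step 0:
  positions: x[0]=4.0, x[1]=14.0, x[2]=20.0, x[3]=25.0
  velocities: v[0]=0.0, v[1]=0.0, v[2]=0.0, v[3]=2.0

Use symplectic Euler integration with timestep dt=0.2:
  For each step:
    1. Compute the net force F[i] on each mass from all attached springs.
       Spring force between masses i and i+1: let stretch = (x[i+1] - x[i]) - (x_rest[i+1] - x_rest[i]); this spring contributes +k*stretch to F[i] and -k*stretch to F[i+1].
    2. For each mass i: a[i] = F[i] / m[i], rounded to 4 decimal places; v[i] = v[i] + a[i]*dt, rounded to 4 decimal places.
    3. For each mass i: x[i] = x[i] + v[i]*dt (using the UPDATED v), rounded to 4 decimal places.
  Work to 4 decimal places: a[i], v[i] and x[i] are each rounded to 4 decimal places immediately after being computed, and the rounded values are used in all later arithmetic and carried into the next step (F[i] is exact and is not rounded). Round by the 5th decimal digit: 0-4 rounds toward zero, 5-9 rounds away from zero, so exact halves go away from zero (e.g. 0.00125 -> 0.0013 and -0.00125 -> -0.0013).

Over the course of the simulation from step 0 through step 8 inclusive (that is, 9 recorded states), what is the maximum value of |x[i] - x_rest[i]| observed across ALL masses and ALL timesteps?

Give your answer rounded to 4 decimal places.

Step 0: x=[4.0000 14.0000 20.0000 25.0000] v=[0.0000 0.0000 0.0000 2.0000]
Step 1: x=[4.3200 13.6800 19.9200 25.4800] v=[1.6000 -1.6000 -0.4000 2.4000]
Step 2: x=[4.9088 13.1104 19.7856 25.9952] v=[2.9440 -2.8480 -0.6720 2.5760]
Step 3: x=[5.6737 12.4187 19.6140 26.4936] v=[3.8246 -3.4586 -0.8582 2.4922]
Step 4: x=[6.4982 11.7630 19.4171 26.9217] v=[4.1226 -3.2785 -0.9845 2.1404]
Step 5: x=[7.2639 11.2984 19.2082 27.2294] v=[3.8285 -2.3228 -1.0443 1.5386]
Step 6: x=[7.8724 11.1439 19.0083 27.3754] v=[3.0423 -0.7727 -0.9997 0.7301]
Step 7: x=[8.2626 11.3568 18.8486 27.3321] v=[1.9509 1.0645 -0.7986 -0.2167]
Step 8: x=[8.4203 11.9215 18.7682 27.0901] v=[0.7886 2.8235 -0.4019 -1.2101]
Max displacement = 3.3754

Answer: 3.3754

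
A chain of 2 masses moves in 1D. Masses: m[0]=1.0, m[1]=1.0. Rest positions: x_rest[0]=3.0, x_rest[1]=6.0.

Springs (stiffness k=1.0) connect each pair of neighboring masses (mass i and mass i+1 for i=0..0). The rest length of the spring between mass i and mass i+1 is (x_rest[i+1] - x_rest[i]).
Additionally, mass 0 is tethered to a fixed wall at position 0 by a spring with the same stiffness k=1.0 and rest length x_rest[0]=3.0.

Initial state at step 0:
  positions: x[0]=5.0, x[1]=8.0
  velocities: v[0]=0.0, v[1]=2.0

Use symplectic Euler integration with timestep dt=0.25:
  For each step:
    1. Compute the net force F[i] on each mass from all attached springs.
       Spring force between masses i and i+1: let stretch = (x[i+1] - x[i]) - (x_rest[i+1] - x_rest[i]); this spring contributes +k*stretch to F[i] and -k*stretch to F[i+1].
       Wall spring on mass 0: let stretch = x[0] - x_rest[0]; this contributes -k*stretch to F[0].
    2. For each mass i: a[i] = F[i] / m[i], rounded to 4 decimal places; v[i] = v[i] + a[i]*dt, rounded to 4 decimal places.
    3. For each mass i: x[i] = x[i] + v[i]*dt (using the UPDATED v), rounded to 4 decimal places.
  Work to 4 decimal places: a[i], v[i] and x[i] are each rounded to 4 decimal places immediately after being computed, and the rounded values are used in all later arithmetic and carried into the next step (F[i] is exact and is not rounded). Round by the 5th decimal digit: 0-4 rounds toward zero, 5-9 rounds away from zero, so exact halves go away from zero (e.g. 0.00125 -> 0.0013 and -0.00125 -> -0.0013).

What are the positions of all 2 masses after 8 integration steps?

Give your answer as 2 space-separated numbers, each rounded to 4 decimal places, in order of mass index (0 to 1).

Step 0: x=[5.0000 8.0000] v=[0.0000 2.0000]
Step 1: x=[4.8750 8.5000] v=[-0.5000 2.0000]
Step 2: x=[4.6719 8.9610] v=[-0.8125 1.8438]
Step 3: x=[4.4449 9.3414] v=[-0.9082 1.5215]
Step 4: x=[4.2461 9.6033] v=[-0.7953 1.0474]
Step 5: x=[4.1167 9.7178] v=[-0.5175 0.4581]
Step 6: x=[4.0801 9.6698] v=[-0.1464 -0.1922]
Step 7: x=[4.1379 9.4599] v=[0.2310 -0.8396]
Step 8: x=[4.2697 9.1049] v=[0.5270 -1.4201]

Answer: 4.2697 9.1049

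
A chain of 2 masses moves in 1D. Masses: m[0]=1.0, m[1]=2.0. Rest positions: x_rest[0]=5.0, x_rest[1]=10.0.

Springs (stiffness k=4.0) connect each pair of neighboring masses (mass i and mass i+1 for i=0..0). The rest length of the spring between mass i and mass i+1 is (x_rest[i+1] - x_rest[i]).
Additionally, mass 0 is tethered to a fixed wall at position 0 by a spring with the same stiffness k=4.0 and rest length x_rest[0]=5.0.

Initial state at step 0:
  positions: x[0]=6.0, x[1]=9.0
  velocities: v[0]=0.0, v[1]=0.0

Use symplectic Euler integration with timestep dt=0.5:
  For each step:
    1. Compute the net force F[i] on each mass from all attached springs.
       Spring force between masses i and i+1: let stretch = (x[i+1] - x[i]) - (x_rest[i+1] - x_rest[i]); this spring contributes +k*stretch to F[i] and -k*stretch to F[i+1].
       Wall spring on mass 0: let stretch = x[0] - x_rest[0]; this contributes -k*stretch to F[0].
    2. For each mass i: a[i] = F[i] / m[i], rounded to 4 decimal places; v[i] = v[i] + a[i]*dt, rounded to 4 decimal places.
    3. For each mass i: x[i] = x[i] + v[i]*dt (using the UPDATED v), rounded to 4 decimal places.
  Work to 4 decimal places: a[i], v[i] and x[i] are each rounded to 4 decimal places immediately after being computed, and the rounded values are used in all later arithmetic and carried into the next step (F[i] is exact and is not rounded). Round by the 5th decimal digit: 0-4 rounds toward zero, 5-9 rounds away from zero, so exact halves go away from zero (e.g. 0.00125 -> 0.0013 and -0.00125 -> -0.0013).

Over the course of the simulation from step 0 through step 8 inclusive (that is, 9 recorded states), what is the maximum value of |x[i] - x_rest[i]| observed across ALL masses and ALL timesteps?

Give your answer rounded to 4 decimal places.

Step 0: x=[6.0000 9.0000] v=[0.0000 0.0000]
Step 1: x=[3.0000 10.0000] v=[-6.0000 2.0000]
Step 2: x=[4.0000 10.0000] v=[2.0000 0.0000]
Step 3: x=[7.0000 9.5000] v=[6.0000 -1.0000]
Step 4: x=[5.5000 10.2500] v=[-3.0000 1.5000]
Step 5: x=[3.2500 11.1250] v=[-4.5000 1.7500]
Step 6: x=[5.6250 10.5625] v=[4.7500 -1.1250]
Step 7: x=[7.3125 10.0313] v=[3.3750 -1.0625]
Step 8: x=[4.4063 10.6407] v=[-5.8124 1.2187]
Max displacement = 2.3125

Answer: 2.3125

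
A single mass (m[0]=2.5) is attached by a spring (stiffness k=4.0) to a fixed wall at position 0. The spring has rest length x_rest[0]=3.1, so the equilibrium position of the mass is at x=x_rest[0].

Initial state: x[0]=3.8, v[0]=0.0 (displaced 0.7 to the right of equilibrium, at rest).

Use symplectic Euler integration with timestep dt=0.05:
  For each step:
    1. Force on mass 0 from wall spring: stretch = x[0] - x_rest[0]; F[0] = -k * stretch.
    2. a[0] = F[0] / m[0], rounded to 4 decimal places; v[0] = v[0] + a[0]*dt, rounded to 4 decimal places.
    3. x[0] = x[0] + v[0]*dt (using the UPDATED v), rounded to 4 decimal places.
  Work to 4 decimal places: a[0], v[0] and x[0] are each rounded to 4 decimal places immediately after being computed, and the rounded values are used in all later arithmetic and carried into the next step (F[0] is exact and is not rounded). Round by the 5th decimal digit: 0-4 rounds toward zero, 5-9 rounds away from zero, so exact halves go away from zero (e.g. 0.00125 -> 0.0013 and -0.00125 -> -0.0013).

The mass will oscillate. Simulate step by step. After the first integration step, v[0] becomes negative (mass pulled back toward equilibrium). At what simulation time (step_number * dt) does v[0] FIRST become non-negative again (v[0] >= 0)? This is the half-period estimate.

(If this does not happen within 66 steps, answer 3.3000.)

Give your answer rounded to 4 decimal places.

Answer: 2.5000

Derivation:
Step 0: x=[3.8000] v=[0.0000]
Step 1: x=[3.7972] v=[-0.0560]
Step 2: x=[3.7916] v=[-0.1118]
Step 3: x=[3.7832] v=[-0.1671]
Step 4: x=[3.7721] v=[-0.2218]
Step 5: x=[3.7583] v=[-0.2756]
Step 6: x=[3.7419] v=[-0.3283]
Step 7: x=[3.7229] v=[-0.3797]
Step 8: x=[3.7014] v=[-0.4295]
Step 9: x=[3.6775] v=[-0.4776]
Step 10: x=[3.6513] v=[-0.5238]
Step 11: x=[3.6229] v=[-0.5679]
Step 12: x=[3.5924] v=[-0.6097]
Step 13: x=[3.5599] v=[-0.6491]
Step 14: x=[3.5256] v=[-0.6859]
Step 15: x=[3.4896] v=[-0.7200]
Step 16: x=[3.4520] v=[-0.7512]
Step 17: x=[3.4130] v=[-0.7794]
Step 18: x=[3.3728] v=[-0.8044]
Step 19: x=[3.3315] v=[-0.8262]
Step 20: x=[3.2893] v=[-0.8447]
Step 21: x=[3.2463] v=[-0.8598]
Step 22: x=[3.2027] v=[-0.8715]
Step 23: x=[3.1587] v=[-0.8797]
Step 24: x=[3.1145] v=[-0.8844]
Step 25: x=[3.0702] v=[-0.8856]
Step 26: x=[3.0260] v=[-0.8832]
Step 27: x=[2.9821] v=[-0.8773]
Step 28: x=[2.9387] v=[-0.8679]
Step 29: x=[2.8960] v=[-0.8550]
Step 30: x=[2.8541] v=[-0.8387]
Step 31: x=[2.8132] v=[-0.8190]
Step 32: x=[2.7734] v=[-0.7961]
Step 33: x=[2.7349] v=[-0.7700]
Step 34: x=[2.6979] v=[-0.7408]
Step 35: x=[2.6625] v=[-0.7086]
Step 36: x=[2.6288] v=[-0.6736]
Step 37: x=[2.5970] v=[-0.6359]
Step 38: x=[2.5672] v=[-0.5957]
Step 39: x=[2.5395] v=[-0.5531]
Step 40: x=[2.5141] v=[-0.5083]
Step 41: x=[2.4910] v=[-0.4614]
Step 42: x=[2.4704] v=[-0.4127]
Step 43: x=[2.4523] v=[-0.3623]
Step 44: x=[2.4368] v=[-0.3105]
Step 45: x=[2.4239] v=[-0.2574]
Step 46: x=[2.4137] v=[-0.2033]
Step 47: x=[2.4063] v=[-0.1484]
Step 48: x=[2.4017] v=[-0.0929]
Step 49: x=[2.3999] v=[-0.0370]
Step 50: x=[2.4009] v=[0.0190]
First v>=0 after going negative at step 50, time=2.5000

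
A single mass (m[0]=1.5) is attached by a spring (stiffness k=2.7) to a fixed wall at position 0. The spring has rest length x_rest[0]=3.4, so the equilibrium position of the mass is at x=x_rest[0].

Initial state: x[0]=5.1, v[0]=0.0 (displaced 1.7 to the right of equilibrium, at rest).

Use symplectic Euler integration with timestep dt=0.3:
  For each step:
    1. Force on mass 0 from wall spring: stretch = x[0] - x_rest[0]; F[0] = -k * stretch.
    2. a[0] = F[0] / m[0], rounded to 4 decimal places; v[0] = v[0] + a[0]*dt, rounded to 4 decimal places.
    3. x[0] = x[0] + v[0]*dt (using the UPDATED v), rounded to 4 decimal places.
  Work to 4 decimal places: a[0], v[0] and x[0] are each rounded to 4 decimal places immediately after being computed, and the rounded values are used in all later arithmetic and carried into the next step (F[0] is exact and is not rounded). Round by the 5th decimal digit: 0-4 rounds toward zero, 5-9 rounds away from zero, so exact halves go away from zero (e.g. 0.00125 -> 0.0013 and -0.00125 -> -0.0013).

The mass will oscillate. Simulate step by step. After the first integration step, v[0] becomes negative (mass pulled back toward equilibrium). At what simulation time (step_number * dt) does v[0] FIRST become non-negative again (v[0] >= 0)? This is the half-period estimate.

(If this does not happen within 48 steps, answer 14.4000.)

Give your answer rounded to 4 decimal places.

Answer: 2.4000

Derivation:
Step 0: x=[5.1000] v=[0.0000]
Step 1: x=[4.8246] v=[-0.9180]
Step 2: x=[4.3184] v=[-1.6873]
Step 3: x=[3.6634] v=[-2.1832]
Step 4: x=[2.9658] v=[-2.3254]
Step 5: x=[2.3385] v=[-2.0909]
Step 6: x=[1.8832] v=[-1.5177]
Step 7: x=[1.6736] v=[-0.6986]
Step 8: x=[1.7437] v=[0.2337]
First v>=0 after going negative at step 8, time=2.4000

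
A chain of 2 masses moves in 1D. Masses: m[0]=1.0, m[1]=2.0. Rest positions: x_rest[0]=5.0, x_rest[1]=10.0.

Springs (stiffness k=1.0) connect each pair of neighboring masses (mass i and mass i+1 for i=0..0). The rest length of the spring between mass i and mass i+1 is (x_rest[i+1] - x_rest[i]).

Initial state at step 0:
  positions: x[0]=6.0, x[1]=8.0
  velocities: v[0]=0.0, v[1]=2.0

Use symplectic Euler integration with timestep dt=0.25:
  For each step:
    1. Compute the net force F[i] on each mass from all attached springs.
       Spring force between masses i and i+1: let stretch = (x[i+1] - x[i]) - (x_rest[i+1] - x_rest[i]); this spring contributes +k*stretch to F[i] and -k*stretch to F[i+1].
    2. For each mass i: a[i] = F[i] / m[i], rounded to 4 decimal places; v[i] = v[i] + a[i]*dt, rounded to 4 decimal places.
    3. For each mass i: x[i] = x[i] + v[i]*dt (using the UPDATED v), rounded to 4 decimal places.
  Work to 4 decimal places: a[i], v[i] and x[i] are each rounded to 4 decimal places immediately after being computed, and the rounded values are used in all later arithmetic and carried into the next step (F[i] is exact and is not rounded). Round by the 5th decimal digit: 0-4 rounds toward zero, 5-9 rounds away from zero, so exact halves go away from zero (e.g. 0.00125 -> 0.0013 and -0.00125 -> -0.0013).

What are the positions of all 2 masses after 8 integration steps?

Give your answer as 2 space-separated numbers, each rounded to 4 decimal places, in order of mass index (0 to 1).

Step 0: x=[6.0000 8.0000] v=[0.0000 2.0000]
Step 1: x=[5.8125 8.5938] v=[-0.7500 2.3750]
Step 2: x=[5.4863 9.2569] v=[-1.3047 2.6524]
Step 3: x=[5.0833 9.9584] v=[-1.6121 2.8061]
Step 4: x=[4.6725 10.6638] v=[-1.6433 2.8217]
Step 5: x=[4.3236 11.3383] v=[-1.3955 2.6978]
Step 6: x=[4.1007 11.9498] v=[-0.8918 2.4460]
Step 7: x=[4.0558 12.4723] v=[-0.1795 2.0899]
Step 8: x=[4.2245 12.8880] v=[0.6746 1.6628]

Answer: 4.2245 12.8880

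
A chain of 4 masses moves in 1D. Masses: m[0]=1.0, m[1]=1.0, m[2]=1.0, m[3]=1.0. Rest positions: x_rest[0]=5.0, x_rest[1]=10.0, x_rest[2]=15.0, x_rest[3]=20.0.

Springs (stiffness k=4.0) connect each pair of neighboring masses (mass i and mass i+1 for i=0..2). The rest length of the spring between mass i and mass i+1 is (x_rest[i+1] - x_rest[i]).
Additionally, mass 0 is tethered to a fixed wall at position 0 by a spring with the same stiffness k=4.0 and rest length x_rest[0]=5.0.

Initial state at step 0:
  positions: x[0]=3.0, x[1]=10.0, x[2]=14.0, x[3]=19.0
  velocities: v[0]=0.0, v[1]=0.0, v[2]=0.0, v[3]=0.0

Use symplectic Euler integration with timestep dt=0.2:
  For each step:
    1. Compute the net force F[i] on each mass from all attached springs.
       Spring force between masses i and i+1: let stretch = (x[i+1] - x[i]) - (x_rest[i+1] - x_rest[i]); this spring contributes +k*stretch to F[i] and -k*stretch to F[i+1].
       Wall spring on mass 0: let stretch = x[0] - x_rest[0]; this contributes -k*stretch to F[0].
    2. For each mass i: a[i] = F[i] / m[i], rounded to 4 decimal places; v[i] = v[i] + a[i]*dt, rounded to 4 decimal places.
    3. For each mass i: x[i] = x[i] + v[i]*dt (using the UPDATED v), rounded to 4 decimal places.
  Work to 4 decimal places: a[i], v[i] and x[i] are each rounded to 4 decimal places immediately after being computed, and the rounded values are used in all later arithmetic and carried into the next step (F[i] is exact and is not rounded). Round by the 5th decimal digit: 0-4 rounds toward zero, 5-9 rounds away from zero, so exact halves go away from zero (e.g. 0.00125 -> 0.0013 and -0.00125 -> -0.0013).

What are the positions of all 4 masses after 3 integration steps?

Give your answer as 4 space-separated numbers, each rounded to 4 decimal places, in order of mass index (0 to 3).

Answer: 5.5672 8.3724 14.4101 19.1034

Derivation:
Step 0: x=[3.0000 10.0000 14.0000 19.0000] v=[0.0000 0.0000 0.0000 0.0000]
Step 1: x=[3.6400 9.5200 14.1600 19.0000] v=[3.2000 -2.4000 0.8000 0.0000]
Step 2: x=[4.6384 8.8416 14.3520 19.0256] v=[4.9920 -3.3920 0.9600 0.1280]
Step 3: x=[5.5672 8.3724 14.4101 19.1034] v=[4.6438 -2.3462 0.2906 0.3891]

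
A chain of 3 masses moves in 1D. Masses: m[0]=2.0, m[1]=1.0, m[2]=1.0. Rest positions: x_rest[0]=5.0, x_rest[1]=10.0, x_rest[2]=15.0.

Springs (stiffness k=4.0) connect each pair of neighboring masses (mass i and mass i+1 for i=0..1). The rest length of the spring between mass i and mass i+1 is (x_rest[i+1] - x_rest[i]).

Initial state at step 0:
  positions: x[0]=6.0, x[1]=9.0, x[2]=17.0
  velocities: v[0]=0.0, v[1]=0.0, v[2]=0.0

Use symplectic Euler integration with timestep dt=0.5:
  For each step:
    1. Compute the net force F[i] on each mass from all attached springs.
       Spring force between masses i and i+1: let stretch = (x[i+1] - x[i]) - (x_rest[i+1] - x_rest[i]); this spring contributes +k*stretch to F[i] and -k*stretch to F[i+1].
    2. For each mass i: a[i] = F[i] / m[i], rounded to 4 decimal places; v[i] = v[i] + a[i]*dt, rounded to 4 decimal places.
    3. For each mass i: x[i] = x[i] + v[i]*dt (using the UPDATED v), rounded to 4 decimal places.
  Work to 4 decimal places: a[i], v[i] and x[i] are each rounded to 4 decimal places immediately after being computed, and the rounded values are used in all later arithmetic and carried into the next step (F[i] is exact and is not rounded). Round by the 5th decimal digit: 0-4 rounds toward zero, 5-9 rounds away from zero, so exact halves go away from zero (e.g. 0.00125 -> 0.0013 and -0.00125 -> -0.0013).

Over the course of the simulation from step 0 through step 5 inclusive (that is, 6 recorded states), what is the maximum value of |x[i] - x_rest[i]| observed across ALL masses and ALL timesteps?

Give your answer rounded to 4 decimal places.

Answer: 4.0000

Derivation:
Step 0: x=[6.0000 9.0000 17.0000] v=[0.0000 0.0000 0.0000]
Step 1: x=[5.0000 14.0000 14.0000] v=[-2.0000 10.0000 -6.0000]
Step 2: x=[6.0000 10.0000 16.0000] v=[2.0000 -8.0000 4.0000]
Step 3: x=[6.5000 8.0000 17.0000] v=[1.0000 -4.0000 2.0000]
Step 4: x=[5.2500 13.5000 14.0000] v=[-2.5000 11.0000 -6.0000]
Step 5: x=[5.6250 11.2500 15.5000] v=[0.7500 -4.5000 3.0000]
Max displacement = 4.0000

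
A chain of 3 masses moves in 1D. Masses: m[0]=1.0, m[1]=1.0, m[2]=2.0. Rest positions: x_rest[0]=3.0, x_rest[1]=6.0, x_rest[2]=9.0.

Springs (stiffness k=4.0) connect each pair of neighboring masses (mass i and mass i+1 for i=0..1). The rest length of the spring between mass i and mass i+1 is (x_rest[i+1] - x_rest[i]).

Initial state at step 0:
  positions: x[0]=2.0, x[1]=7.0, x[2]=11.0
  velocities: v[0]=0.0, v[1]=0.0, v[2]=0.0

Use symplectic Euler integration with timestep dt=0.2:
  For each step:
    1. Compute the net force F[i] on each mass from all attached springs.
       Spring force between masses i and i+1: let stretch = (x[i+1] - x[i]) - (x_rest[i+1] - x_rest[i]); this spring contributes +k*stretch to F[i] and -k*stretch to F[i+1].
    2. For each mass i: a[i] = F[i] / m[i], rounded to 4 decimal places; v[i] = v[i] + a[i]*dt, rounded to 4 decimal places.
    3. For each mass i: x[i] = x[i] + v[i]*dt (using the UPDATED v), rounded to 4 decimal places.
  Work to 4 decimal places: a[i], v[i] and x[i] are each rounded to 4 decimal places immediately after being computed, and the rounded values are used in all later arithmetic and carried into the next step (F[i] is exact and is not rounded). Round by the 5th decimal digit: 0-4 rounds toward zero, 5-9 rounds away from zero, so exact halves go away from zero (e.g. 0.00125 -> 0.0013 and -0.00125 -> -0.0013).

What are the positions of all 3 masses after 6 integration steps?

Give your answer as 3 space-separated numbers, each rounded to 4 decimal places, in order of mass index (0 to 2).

Answer: 5.1370 7.1478 9.3576

Derivation:
Step 0: x=[2.0000 7.0000 11.0000] v=[0.0000 0.0000 0.0000]
Step 1: x=[2.3200 6.8400 10.9200] v=[1.6000 -0.8000 -0.4000]
Step 2: x=[2.8832 6.6096 10.7536] v=[2.8160 -1.1520 -0.8320]
Step 3: x=[3.5626 6.4460 10.4957] v=[3.3971 -0.8179 -1.2896]
Step 4: x=[4.2234 6.4690 10.1538] v=[3.3038 0.1151 -1.7095]
Step 5: x=[4.7635 6.7223 9.7571] v=[2.7003 1.2665 -1.9834]
Step 6: x=[5.1370 7.1478 9.3576] v=[1.8673 2.1273 -1.9973]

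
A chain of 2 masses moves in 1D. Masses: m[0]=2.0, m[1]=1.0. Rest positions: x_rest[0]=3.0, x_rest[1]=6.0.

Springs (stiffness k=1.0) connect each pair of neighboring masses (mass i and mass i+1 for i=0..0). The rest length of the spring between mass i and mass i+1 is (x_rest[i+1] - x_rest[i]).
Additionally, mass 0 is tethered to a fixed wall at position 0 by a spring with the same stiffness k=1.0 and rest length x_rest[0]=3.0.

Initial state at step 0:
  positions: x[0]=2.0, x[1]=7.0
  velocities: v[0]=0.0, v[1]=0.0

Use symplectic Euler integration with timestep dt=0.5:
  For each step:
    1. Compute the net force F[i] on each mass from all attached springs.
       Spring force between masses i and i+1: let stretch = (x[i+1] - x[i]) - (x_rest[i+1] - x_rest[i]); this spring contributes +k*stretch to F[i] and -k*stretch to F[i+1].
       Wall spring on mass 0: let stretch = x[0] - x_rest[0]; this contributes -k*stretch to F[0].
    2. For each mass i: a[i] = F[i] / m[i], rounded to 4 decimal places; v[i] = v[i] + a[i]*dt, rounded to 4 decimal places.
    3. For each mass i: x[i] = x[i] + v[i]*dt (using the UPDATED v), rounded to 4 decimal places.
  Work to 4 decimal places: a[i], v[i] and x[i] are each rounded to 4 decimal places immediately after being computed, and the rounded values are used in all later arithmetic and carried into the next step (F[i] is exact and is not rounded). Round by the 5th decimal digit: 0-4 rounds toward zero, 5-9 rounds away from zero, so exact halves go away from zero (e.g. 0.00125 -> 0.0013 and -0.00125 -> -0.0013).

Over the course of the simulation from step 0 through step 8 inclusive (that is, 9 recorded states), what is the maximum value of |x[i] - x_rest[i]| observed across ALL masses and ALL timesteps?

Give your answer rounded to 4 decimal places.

Answer: 1.3349

Derivation:
Step 0: x=[2.0000 7.0000] v=[0.0000 0.0000]
Step 1: x=[2.3750 6.5000] v=[0.7500 -1.0000]
Step 2: x=[2.9688 5.7188] v=[1.1875 -1.5625]
Step 3: x=[3.5352 5.0001] v=[1.1328 -1.4375]
Step 4: x=[3.8428 4.6651] v=[0.6152 -0.6700]
Step 5: x=[3.7728 4.8746] v=[-0.1400 0.4189]
Step 6: x=[3.3689 5.5586] v=[-0.8078 1.3680]
Step 7: x=[2.8176 6.4452] v=[-1.1026 1.7732]
Step 8: x=[2.3676 7.1749] v=[-0.9001 1.4594]
Max displacement = 1.3349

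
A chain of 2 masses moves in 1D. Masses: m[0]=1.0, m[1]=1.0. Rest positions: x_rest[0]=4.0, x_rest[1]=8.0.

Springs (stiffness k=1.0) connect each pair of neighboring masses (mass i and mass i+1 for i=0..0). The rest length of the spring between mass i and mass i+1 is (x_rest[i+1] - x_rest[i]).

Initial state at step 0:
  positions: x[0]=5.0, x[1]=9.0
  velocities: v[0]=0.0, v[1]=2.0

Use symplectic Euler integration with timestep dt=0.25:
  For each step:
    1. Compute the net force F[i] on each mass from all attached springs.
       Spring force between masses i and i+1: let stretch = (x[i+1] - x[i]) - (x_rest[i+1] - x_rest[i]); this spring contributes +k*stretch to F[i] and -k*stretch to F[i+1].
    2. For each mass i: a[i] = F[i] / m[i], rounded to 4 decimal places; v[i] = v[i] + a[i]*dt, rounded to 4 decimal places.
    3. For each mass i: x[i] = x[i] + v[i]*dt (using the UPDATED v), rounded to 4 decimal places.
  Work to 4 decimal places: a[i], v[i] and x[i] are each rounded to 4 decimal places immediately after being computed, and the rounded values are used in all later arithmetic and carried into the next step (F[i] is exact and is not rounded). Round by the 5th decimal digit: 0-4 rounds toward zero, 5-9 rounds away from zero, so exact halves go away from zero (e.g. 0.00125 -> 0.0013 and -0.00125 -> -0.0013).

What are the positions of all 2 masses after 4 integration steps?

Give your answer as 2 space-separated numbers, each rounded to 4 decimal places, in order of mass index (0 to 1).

Step 0: x=[5.0000 9.0000] v=[0.0000 2.0000]
Step 1: x=[5.0000 9.5000] v=[0.0000 2.0000]
Step 2: x=[5.0313 9.9688] v=[0.1250 1.8750]
Step 3: x=[5.1212 10.3790] v=[0.3594 1.6406]
Step 4: x=[5.2897 10.7106] v=[0.6739 1.3262]

Answer: 5.2897 10.7106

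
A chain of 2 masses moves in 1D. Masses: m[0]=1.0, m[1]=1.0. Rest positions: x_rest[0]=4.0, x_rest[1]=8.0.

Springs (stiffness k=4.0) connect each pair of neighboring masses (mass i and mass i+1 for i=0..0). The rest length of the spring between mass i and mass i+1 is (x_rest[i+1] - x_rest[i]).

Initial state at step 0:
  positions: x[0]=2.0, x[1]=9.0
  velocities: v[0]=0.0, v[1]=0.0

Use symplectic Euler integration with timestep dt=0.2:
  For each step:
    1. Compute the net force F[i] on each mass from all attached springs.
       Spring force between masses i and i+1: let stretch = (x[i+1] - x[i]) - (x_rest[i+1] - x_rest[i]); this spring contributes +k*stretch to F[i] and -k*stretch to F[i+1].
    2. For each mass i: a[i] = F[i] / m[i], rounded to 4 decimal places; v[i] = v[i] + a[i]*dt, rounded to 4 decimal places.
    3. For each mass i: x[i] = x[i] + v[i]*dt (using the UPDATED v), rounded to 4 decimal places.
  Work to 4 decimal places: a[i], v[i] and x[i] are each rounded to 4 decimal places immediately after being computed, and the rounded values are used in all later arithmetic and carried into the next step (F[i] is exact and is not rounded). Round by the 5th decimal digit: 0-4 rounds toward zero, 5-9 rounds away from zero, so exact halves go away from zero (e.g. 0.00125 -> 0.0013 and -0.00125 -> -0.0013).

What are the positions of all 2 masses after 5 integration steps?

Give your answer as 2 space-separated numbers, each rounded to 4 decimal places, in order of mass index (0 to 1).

Answer: 5.0638 5.9362

Derivation:
Step 0: x=[2.0000 9.0000] v=[0.0000 0.0000]
Step 1: x=[2.4800 8.5200] v=[2.4000 -2.4000]
Step 2: x=[3.2864 7.7136] v=[4.0320 -4.0320]
Step 3: x=[4.1612 6.8388] v=[4.3738 -4.3738]
Step 4: x=[4.8244 6.1756] v=[3.3159 -3.3159]
Step 5: x=[5.0638 5.9362] v=[1.1969 -1.1969]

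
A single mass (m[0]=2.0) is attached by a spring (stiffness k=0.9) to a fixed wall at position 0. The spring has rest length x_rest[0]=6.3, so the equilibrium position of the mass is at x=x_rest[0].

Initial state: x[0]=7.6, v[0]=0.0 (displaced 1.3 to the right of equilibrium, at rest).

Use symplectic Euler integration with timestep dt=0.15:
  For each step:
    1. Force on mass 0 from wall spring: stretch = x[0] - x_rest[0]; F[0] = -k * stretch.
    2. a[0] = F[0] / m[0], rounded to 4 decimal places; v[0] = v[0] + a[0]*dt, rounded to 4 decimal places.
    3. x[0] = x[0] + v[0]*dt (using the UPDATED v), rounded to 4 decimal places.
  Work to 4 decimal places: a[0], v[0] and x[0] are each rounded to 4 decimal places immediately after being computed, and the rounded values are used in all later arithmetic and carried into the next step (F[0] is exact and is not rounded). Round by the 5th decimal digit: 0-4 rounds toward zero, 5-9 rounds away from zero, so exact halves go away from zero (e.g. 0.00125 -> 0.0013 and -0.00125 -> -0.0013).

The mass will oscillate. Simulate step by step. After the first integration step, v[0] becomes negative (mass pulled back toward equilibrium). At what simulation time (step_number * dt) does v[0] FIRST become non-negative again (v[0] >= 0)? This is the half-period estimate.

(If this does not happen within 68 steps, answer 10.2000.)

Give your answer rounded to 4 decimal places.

Answer: 4.8000

Derivation:
Step 0: x=[7.6000] v=[0.0000]
Step 1: x=[7.5868] v=[-0.0878]
Step 2: x=[7.5606] v=[-0.1747]
Step 3: x=[7.5216] v=[-0.2598]
Step 4: x=[7.4703] v=[-0.3423]
Step 5: x=[7.4071] v=[-0.4213]
Step 6: x=[7.3327] v=[-0.4960]
Step 7: x=[7.2478] v=[-0.5657]
Step 8: x=[7.1533] v=[-0.6297]
Step 9: x=[7.0502] v=[-0.6873]
Step 10: x=[6.9395] v=[-0.7379]
Step 11: x=[6.8223] v=[-0.7811]
Step 12: x=[6.6998] v=[-0.8164]
Step 13: x=[6.5733] v=[-0.8434]
Step 14: x=[6.4440] v=[-0.8619]
Step 15: x=[6.3133] v=[-0.8716]
Step 16: x=[6.1824] v=[-0.8725]
Step 17: x=[6.0527] v=[-0.8646]
Step 18: x=[5.9255] v=[-0.8479]
Step 19: x=[5.8021] v=[-0.8226]
Step 20: x=[5.6838] v=[-0.7890]
Step 21: x=[5.5717] v=[-0.7474]
Step 22: x=[5.4670] v=[-0.6982]
Step 23: x=[5.3707] v=[-0.6420]
Step 24: x=[5.2838] v=[-0.5793]
Step 25: x=[5.2072] v=[-0.5107]
Step 26: x=[5.1417] v=[-0.4369]
Step 27: x=[5.0879] v=[-0.3587]
Step 28: x=[5.0464] v=[-0.2769]
Step 29: x=[5.0176] v=[-0.1923]
Step 30: x=[5.0017] v=[-0.1057]
Step 31: x=[4.9990] v=[-0.0181]
Step 32: x=[5.0095] v=[0.0697]
First v>=0 after going negative at step 32, time=4.8000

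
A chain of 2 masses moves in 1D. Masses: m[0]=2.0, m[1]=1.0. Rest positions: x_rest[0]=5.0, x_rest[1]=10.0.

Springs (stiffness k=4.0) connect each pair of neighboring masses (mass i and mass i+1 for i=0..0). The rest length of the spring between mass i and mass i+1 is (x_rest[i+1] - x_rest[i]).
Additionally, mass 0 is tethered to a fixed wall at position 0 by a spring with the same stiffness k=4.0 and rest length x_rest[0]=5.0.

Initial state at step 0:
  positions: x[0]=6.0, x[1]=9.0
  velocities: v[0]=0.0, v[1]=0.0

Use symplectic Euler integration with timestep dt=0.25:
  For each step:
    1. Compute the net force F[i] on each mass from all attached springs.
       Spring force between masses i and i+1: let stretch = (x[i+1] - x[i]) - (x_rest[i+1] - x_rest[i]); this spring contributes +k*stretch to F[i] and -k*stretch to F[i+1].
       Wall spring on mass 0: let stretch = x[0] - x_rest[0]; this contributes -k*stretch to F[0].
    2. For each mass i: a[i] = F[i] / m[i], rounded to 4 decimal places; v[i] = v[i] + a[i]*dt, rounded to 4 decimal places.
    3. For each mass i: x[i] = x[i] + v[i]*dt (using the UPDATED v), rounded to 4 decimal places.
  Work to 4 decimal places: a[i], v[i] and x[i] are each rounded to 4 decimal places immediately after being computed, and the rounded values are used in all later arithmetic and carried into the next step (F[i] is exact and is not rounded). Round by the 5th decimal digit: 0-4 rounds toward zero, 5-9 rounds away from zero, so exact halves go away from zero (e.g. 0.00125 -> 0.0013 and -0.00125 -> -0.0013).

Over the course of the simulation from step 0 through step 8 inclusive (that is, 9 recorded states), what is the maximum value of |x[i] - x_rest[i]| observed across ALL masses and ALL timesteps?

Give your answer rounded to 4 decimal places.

Step 0: x=[6.0000 9.0000] v=[0.0000 0.0000]
Step 1: x=[5.6250 9.5000] v=[-1.5000 2.0000]
Step 2: x=[5.0313 10.2813] v=[-2.3750 3.1250]
Step 3: x=[4.4649 11.0001] v=[-2.2657 2.8750]
Step 4: x=[4.1573 11.3351] v=[-1.2306 1.3398]
Step 5: x=[4.2272 11.1256] v=[0.2797 -0.8380]
Step 6: x=[4.6310 10.4415] v=[1.6153 -2.7364]
Step 7: x=[5.1823 9.5548] v=[2.2051 -3.5469]
Step 8: x=[5.6324 8.8250] v=[1.8002 -2.9194]
Max displacement = 1.3351

Answer: 1.3351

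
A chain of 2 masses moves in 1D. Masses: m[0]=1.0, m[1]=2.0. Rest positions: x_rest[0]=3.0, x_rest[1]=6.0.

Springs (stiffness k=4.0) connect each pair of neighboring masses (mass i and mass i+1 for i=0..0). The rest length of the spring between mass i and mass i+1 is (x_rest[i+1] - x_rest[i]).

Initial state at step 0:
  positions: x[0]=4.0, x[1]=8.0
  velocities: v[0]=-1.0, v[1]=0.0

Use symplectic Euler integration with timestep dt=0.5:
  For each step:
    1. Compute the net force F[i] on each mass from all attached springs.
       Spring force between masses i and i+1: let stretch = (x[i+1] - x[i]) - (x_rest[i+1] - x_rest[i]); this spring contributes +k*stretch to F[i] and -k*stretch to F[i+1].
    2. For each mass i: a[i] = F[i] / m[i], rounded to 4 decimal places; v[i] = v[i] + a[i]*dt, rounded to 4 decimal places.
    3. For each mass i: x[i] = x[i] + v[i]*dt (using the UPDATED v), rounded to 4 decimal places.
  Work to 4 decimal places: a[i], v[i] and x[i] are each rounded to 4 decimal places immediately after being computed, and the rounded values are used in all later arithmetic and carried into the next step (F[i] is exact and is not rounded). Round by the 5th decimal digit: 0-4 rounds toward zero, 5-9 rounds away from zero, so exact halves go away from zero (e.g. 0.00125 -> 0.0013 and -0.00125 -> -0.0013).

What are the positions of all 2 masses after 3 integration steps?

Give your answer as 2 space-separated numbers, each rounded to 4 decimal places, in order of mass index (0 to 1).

Step 0: x=[4.0000 8.0000] v=[-1.0000 0.0000]
Step 1: x=[4.5000 7.5000] v=[1.0000 -1.0000]
Step 2: x=[5.0000 7.0000] v=[1.0000 -1.0000]
Step 3: x=[4.5000 7.0000] v=[-1.0000 0.0000]

Answer: 4.5000 7.0000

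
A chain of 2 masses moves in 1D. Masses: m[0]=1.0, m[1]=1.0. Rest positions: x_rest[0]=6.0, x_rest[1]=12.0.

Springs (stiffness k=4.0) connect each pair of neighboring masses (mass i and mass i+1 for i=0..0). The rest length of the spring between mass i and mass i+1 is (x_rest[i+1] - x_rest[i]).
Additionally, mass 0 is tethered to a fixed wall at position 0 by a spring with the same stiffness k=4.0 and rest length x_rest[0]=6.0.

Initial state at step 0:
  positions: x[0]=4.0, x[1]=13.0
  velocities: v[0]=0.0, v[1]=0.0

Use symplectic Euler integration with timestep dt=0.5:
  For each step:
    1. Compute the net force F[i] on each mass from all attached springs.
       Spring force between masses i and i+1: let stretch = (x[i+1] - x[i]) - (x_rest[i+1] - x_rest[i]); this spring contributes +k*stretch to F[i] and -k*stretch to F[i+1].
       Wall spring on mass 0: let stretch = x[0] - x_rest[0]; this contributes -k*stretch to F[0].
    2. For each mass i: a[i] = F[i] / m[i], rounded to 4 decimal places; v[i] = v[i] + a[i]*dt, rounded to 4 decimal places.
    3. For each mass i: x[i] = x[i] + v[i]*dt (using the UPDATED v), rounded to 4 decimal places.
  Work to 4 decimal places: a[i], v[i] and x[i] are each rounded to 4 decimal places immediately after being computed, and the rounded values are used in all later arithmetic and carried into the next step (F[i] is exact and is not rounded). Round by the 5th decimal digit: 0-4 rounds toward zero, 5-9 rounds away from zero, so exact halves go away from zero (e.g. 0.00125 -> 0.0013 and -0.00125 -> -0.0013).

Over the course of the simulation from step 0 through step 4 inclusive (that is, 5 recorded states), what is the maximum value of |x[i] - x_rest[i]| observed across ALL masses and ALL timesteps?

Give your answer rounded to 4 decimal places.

Answer: 3.0000

Derivation:
Step 0: x=[4.0000 13.0000] v=[0.0000 0.0000]
Step 1: x=[9.0000 10.0000] v=[10.0000 -6.0000]
Step 2: x=[6.0000 12.0000] v=[-6.0000 4.0000]
Step 3: x=[3.0000 14.0000] v=[-6.0000 4.0000]
Step 4: x=[8.0000 11.0000] v=[10.0000 -6.0000]
Max displacement = 3.0000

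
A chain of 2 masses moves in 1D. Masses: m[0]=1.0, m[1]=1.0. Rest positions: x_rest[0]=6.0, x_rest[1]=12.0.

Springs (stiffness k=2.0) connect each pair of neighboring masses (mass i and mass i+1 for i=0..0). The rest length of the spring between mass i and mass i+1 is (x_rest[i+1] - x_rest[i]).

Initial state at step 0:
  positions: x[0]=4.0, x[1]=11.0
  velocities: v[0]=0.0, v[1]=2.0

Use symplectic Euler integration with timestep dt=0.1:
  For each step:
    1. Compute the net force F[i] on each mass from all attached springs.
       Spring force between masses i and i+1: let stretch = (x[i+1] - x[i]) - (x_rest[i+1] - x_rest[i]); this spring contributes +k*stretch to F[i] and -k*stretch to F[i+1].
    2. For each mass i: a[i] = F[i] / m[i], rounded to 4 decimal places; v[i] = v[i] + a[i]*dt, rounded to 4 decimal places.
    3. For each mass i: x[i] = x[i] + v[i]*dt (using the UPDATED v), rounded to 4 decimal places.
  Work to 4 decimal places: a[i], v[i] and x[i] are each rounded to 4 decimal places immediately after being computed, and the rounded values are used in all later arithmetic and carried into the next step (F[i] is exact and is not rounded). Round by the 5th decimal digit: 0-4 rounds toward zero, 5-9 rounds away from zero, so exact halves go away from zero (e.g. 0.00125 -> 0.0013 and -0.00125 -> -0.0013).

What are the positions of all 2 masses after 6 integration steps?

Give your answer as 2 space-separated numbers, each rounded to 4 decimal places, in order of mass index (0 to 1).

Answer: 4.4979 11.7021

Derivation:
Step 0: x=[4.0000 11.0000] v=[0.0000 2.0000]
Step 1: x=[4.0200 11.1800] v=[0.2000 1.8000]
Step 2: x=[4.0632 11.3368] v=[0.4320 1.5680]
Step 3: x=[4.1319 11.4681] v=[0.6867 1.3133]
Step 4: x=[4.2273 11.5727] v=[0.9539 1.0461]
Step 5: x=[4.3496 11.6504] v=[1.2230 0.7770]
Step 6: x=[4.4979 11.7021] v=[1.4832 0.5168]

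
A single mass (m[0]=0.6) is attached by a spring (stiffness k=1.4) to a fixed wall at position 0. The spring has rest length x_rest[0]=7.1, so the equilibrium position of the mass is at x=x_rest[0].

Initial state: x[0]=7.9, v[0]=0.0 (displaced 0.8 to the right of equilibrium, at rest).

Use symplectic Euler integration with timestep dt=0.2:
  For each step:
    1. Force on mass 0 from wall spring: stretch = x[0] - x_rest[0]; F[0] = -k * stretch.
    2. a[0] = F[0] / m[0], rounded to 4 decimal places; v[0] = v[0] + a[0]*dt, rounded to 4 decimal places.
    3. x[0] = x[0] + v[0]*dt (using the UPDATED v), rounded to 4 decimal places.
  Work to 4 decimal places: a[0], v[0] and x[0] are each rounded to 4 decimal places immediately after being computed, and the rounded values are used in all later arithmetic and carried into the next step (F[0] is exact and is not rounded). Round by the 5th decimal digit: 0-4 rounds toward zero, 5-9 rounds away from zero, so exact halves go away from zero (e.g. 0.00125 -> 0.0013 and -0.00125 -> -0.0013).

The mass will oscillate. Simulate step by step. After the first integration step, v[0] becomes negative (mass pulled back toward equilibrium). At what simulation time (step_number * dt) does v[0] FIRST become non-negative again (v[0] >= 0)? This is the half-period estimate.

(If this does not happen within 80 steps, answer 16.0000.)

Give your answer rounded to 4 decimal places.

Answer: 2.2000

Derivation:
Step 0: x=[7.9000] v=[0.0000]
Step 1: x=[7.8253] v=[-0.3733]
Step 2: x=[7.6829] v=[-0.7118]
Step 3: x=[7.4861] v=[-0.9838]
Step 4: x=[7.2533] v=[-1.1640]
Step 5: x=[7.0062] v=[-1.2355]
Step 6: x=[6.7679] v=[-1.1917]
Step 7: x=[6.5606] v=[-1.0367]
Step 8: x=[6.4036] v=[-0.7850]
Step 9: x=[6.3116] v=[-0.4600]
Step 10: x=[6.2932] v=[-0.0921]
Step 11: x=[6.3501] v=[0.2844]
First v>=0 after going negative at step 11, time=2.2000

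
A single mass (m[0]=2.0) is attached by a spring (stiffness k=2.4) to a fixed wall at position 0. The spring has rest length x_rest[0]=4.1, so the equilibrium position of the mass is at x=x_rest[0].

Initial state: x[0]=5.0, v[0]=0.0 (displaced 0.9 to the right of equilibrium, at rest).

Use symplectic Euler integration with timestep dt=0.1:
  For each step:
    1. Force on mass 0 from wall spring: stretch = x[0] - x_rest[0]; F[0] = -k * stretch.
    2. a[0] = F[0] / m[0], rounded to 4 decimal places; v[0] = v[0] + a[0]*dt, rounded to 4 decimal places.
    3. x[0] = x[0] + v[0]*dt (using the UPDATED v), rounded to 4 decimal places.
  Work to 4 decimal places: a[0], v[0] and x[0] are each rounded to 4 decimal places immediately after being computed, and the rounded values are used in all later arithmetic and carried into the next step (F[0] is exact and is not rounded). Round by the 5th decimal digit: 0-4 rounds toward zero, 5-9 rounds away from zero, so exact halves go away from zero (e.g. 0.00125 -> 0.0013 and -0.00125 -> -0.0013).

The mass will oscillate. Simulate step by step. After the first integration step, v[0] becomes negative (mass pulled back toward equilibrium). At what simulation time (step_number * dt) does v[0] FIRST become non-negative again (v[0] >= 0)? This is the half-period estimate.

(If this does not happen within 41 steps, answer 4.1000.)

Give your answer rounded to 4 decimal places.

Step 0: x=[5.0000] v=[0.0000]
Step 1: x=[4.9892] v=[-0.1080]
Step 2: x=[4.9677] v=[-0.2147]
Step 3: x=[4.9358] v=[-0.3188]
Step 4: x=[4.8939] v=[-0.4191]
Step 5: x=[4.8425] v=[-0.5144]
Step 6: x=[4.7822] v=[-0.6035]
Step 7: x=[4.7137] v=[-0.6854]
Step 8: x=[4.6378] v=[-0.7590]
Step 9: x=[4.5555] v=[-0.8235]
Step 10: x=[4.4677] v=[-0.8782]
Step 11: x=[4.3755] v=[-0.9223]
Step 12: x=[4.2800] v=[-0.9554]
Step 13: x=[4.1823] v=[-0.9770]
Step 14: x=[4.0836] v=[-0.9869]
Step 15: x=[3.9851] v=[-0.9849]
Step 16: x=[3.8880] v=[-0.9711]
Step 17: x=[3.7934] v=[-0.9457]
Step 18: x=[3.7025] v=[-0.9089]
Step 19: x=[3.6164] v=[-0.8612]
Step 20: x=[3.5361] v=[-0.8032]
Step 21: x=[3.4626] v=[-0.7355]
Step 22: x=[3.3967] v=[-0.6590]
Step 23: x=[3.3392] v=[-0.5746]
Step 24: x=[3.2909] v=[-0.4833]
Step 25: x=[3.2523] v=[-0.3862]
Step 26: x=[3.2239] v=[-0.2845]
Step 27: x=[3.2060] v=[-0.1794]
Step 28: x=[3.1988] v=[-0.0721]
Step 29: x=[3.2024] v=[0.0360]
First v>=0 after going negative at step 29, time=2.9000

Answer: 2.9000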